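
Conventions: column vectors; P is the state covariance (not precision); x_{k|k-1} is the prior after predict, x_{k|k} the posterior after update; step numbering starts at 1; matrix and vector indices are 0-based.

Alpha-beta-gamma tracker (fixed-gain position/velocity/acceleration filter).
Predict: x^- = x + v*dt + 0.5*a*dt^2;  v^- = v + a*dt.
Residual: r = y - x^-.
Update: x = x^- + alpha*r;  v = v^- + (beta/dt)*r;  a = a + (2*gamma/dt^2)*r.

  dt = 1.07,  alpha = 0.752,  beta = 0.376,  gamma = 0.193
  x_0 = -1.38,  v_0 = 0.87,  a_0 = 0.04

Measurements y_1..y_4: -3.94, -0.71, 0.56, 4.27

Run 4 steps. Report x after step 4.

x_post = 3.4465

step 1: x_pred=-0.4262  r=-3.5138  x^+=-3.0686  v^+=-0.3220  a^+=-1.1447
step 2: x_pred=-4.0683  r=3.3583  x^+=-1.5429  v^+=-0.3666  a^+=-0.0124
step 3: x_pred=-1.9423  r=2.5023  x^+=-0.0606  v^+=0.4994  a^+=0.8312
step 4: x_pred=0.9496  r=3.3204  x^+=3.4465  v^+=2.5556  a^+=1.9507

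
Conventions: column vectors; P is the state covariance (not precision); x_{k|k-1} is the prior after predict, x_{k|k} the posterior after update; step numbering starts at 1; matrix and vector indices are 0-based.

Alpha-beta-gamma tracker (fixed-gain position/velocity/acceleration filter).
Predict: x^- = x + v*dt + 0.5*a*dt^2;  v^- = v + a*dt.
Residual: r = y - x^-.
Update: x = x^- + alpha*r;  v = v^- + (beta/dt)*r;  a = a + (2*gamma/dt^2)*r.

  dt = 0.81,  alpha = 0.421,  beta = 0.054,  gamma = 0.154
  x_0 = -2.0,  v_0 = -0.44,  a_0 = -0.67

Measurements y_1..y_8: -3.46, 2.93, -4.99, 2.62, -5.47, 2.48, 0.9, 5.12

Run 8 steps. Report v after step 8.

step 1: x_pred=-2.5762  r=-0.8838  x^+=-2.9483  v^+=-1.0416  a^+=-1.0849
step 2: x_pred=-4.1479  r=7.0779  x^+=-1.1681  v^+=-1.4485  a^+=2.2378
step 3: x_pred=-1.6073  r=-3.3827  x^+=-3.0314  v^+=0.1385  a^+=0.6498
step 4: x_pred=-2.7060  r=5.3260  x^+=-0.4638  v^+=1.0199  a^+=3.1500
step 5: x_pred=1.3957  r=-6.8657  x^+=-1.4947  v^+=3.1138  a^+=-0.0730
step 6: x_pred=1.0034  r=1.4766  x^+=1.6251  v^+=3.1530  a^+=0.6201
step 7: x_pred=4.3825  r=-3.4825  x^+=2.9164  v^+=3.4232  a^+=-1.0147
step 8: x_pred=5.3563  r=-0.2363  x^+=5.2568  v^+=2.5855  a^+=-1.1256

v_post = 2.5855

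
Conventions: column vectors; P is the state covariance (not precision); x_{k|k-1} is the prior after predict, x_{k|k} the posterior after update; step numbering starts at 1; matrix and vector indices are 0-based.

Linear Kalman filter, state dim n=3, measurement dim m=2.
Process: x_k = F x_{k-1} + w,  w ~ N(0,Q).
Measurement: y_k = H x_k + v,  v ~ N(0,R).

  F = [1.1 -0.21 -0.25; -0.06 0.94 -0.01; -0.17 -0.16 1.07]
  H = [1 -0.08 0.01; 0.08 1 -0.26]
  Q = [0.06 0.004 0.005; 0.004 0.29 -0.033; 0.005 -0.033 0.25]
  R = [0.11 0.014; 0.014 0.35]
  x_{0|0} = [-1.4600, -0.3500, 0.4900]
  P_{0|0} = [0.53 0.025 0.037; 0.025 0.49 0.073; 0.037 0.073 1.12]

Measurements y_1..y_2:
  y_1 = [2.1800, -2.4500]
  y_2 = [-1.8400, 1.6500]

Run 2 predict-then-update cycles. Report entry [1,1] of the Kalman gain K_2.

step 1: x^-=[-1.6550, -0.2463, 0.8285]  P^-=[0.7687 -0.1156 -0.3491; -0.1156 0.7208 -0.0458; -0.3491 -0.0458 1.5231]  S=[0.8950 -0.0119; -0.0119 1.1986]  K=[0.8658 0.0392; -0.1861 0.6018; -0.3742 -0.3956]  nu=[3.8070, -1.8559]  x^+=[1.5683, -2.0716, 0.1381]  P^+=[0.0967 0.0065 -0.0448; 0.0065 0.2531 0.1754; -0.0448 0.1754 1.2136]
step 2: x^-=[2.1256, -2.0428, 0.2126]  P^-=[0.3042 -0.0836 -0.4172; -0.0836 0.5100 0.0955; -0.4172 0.0955 1.6054]  S=[0.4225 0.0214; 0.0214 0.9248]  K=[0.7241 0.0365; -0.3187 0.5248; -0.9493 -0.3622]  nu=[-4.1312, 3.5780]  x^+=[-0.7352, 1.1517, 2.8381]  P^+=[0.0803 -0.0117 -0.1082; -0.0117 0.2196 0.1516; -0.1082 0.1516 1.0886]

K[1,1] = 0.5248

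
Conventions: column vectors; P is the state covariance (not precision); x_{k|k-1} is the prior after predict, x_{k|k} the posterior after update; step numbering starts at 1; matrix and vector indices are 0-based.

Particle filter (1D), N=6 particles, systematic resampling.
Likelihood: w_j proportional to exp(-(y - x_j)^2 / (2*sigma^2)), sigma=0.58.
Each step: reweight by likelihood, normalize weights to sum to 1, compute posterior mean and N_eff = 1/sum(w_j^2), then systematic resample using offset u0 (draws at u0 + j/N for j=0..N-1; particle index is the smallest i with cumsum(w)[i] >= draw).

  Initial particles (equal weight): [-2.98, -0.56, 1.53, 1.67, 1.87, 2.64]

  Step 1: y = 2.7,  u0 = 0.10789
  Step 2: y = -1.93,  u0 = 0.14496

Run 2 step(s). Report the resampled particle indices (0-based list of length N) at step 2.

step 1: w=[0.0000, 0.0000, 0.0773, 0.1222, 0.2124, 0.5881]  mean=2.2722  Neff=2.4277  idx=[3, 4, 5, 5, 5, 5]
step 2: w=[0.9002, 0.0998, 0.0000, 0.0000, 0.0000, 0.0000]  mean=1.6900  Neff=1.2190  idx=[0, 0, 0, 0, 0, 1]

resampled_idx = [0, 0, 0, 0, 0, 1]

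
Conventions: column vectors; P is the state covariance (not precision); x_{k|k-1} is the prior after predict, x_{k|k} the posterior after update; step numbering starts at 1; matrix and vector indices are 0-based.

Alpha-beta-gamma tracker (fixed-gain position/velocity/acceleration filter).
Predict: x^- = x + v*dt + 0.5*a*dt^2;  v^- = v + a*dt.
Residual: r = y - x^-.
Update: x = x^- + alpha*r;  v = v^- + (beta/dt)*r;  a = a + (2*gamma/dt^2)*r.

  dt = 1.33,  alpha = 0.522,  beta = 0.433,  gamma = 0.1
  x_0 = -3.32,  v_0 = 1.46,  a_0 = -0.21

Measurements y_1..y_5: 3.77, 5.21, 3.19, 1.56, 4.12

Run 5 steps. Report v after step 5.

v_post = -2.0781

step 1: x_pred=-1.5639  r=5.3339  x^+=1.2204  v^+=2.9172  a^+=0.3931
step 2: x_pred=5.4480  r=-0.2380  x^+=5.3237  v^+=3.3626  a^+=0.3662
step 3: x_pred=10.1198  r=-6.9298  x^+=6.5025  v^+=1.5935  a^+=-0.4173
step 4: x_pred=8.2527  r=-6.6927  x^+=4.7591  v^+=-1.1405  a^+=-1.1740
step 5: x_pred=2.2039  r=1.9161  x^+=3.2041  v^+=-2.0781  a^+=-0.9574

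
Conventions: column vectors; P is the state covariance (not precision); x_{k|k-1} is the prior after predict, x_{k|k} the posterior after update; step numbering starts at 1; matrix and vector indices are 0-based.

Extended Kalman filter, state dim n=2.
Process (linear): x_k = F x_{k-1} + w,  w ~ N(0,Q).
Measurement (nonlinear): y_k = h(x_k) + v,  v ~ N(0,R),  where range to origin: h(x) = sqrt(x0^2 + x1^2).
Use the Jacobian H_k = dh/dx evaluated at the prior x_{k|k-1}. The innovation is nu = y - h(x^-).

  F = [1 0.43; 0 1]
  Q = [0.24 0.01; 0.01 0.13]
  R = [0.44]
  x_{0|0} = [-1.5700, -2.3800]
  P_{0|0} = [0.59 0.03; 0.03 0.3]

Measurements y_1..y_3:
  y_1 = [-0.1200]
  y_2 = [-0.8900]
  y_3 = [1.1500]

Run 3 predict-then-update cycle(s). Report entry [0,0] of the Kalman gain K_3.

step 1: x^-=[-2.5934, -2.3800]  P^-=[0.9113 0.1690; 0.1690 0.4300]  H_jac=[-0.7368 -0.6761]  S=[1.2996]  K=[-0.6045; -0.3195]  nu=[-3.6400]  x^+=[-0.3929, -1.2170]  P^+=[0.4363 -0.0820; -0.0820 0.2973]
step 2: x^-=[-0.9162, -1.2170]  P^-=[0.6607 0.0558; 0.0558 0.4273]  H_jac=[-0.6015 -0.7989]  S=[1.0054]  K=[-0.4396; -0.3729]  nu=[-2.4133]  x^+=[0.1447, -0.3169]  P^+=[0.4664 -0.1090; -0.1090 0.2875]
step 3: x^-=[0.0084, -0.3169]  P^-=[0.6658 0.0246; 0.0246 0.4175]  H_jac=[0.0266 -0.9996]  S=[0.8564]  K=[-0.0080; -0.4866]  nu=[0.8329]  x^+=[0.0018, -0.7222]  P^+=[0.6658 0.0213; 0.0213 0.2147]

K[0,0] = -0.0080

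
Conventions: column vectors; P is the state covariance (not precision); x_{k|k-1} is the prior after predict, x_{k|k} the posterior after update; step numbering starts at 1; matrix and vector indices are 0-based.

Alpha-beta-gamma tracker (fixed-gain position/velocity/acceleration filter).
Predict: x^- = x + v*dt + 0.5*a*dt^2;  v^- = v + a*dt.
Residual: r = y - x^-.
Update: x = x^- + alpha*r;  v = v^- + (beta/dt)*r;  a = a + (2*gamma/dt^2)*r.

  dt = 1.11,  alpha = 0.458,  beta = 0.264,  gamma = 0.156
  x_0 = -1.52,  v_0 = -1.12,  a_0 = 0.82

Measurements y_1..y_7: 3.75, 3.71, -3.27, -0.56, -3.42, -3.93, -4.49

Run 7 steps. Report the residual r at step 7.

resid = 11.7019

step 1: x_pred=-2.2580  r=6.0080  x^+=0.4936  v^+=1.2191  a^+=2.3414
step 2: x_pred=3.2893  r=0.4207  x^+=3.4820  v^+=3.9181  a^+=2.4479
step 3: x_pred=9.3392  r=-12.6092  x^+=3.5642  v^+=3.6364  a^+=-0.7450
step 4: x_pred=7.1416  r=-7.7016  x^+=3.6143  v^+=0.9777  a^+=-2.6953
step 5: x_pred=3.0390  r=-6.4590  x^+=0.0808  v^+=-3.5503  a^+=-4.3309
step 6: x_pred=-6.5281  r=2.5981  x^+=-5.3382  v^+=-7.7397  a^+=-3.6730
step 7: x_pred=-16.1919  r=11.7019  x^+=-10.8324  v^+=-9.0335  a^+=-0.7098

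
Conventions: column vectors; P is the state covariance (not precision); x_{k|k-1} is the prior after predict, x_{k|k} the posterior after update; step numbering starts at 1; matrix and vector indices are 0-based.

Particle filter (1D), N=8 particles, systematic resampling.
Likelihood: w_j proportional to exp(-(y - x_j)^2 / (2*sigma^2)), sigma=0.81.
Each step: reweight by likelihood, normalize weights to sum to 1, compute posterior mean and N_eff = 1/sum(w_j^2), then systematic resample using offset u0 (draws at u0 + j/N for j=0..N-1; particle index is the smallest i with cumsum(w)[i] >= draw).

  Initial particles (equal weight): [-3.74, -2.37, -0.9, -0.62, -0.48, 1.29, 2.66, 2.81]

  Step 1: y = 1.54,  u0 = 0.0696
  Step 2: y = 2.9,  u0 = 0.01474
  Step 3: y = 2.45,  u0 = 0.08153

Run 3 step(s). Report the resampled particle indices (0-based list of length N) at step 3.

resampled_idx = [1, 2, 3, 4, 5, 5, 6, 7]

step 1: w=[0.0000, 0.0000, 0.0062, 0.0167, 0.0260, 0.5562, 0.2242, 0.1706]  mean=1.7650  Neff=2.5659  idx=[5, 5, 5, 5, 5, 6, 6, 7]
step 2: w=[0.0385, 0.0385, 0.0385, 0.0385, 0.0385, 0.2657, 0.2657, 0.2760]  mean=2.4376  Neff=4.4484  idx=[0, 3, 5, 5, 6, 6, 7, 7]
step 3: w=[0.0561, 0.0561, 0.1512, 0.1512, 0.1512, 0.1512, 0.1416, 0.1416]  mean=2.5489  Neff=7.2572  idx=[1, 2, 3, 4, 5, 5, 6, 7]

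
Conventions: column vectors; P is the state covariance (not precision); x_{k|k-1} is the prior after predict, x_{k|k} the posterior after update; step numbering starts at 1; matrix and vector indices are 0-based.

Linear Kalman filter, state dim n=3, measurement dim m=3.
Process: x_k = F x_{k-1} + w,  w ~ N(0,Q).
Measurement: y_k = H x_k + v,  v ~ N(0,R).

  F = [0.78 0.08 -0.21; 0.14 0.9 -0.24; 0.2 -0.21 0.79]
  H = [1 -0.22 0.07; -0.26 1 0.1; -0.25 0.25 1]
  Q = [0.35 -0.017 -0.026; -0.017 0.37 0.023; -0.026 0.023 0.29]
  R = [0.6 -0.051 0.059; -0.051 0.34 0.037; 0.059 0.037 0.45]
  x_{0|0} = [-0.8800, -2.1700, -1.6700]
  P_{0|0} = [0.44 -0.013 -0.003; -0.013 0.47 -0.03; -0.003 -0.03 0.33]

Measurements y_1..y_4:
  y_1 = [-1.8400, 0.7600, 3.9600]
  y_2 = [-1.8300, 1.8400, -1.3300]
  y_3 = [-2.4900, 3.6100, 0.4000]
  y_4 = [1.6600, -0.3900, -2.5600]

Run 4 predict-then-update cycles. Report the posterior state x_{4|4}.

x_post = [0.6453, 0.7804, -1.9916]

step 1: x^-=[-0.5093, -1.6754, -1.0396]  P^-=[0.6356 0.0791 -0.0230; 0.0791 0.7882 -0.1411; -0.0230 -0.1411 0.5444]  S=[1.2427 -0.3108 -0.0751; -0.3108 1.1085 0.1668; -0.0751 0.1668 1.0145]  K=[0.5088 0.0834 -0.1359; 0.0909 0.7167 -0.0755; 0.0334 -0.1437 0.5336]  nu=[-1.6265, 2.4069, 5.2911]  x^+=[-1.8553, -0.4975, 1.3837]  P^+=[0.3072 0.0742 0.0302; 0.0742 0.2604 -0.0486; 0.0302 -0.0486 0.2565]
step 2: x^-=[-1.7775, -1.0396, 0.8266]  P^-=[0.5509 0.1047 -0.0238; 0.1047 0.6394 -0.0902; -0.0238 -0.0902 0.4933]  S=[1.1376 -0.2270 -0.0526; -0.2270 0.9503 0.1633; -0.0526 0.1633 0.9714]  K=[0.4751 0.0927 -0.1292; 0.0932 0.6677 -0.0625; 0.0269 -0.1180 0.5120]  nu=[-0.3391, 2.3348, -2.3410]  x^+=[-1.4196, 0.6340, -0.6569]  P^+=[0.2872 0.0745 0.0265; 0.0745 0.2433 -0.0401; 0.0265 -0.0401 0.2443]
step 3: x^-=[-0.9187, 0.5295, -0.9360]  P^-=[0.5391 0.1000 -0.0259; 0.1000 0.6211 -0.0789; -0.0259 -0.0789 0.4801]  S=[1.1263 -0.2247 -0.0553; -0.2247 0.9360 0.1703; -0.0553 0.1703 0.9636]  K=[0.4692 0.0906 -0.1299; 0.0913 0.6599 -0.0581; 0.0247 -0.1119 0.5057]  nu=[-1.3893, 2.9353, 0.9740]  x^+=[-1.4312, 2.2831, -0.8064]  P^+=[0.2836 0.0733 0.0252; 0.0733 0.2404 -0.0381; 0.0252 -0.0381 0.2407]
step 4: x^-=[-0.7643, 2.0479, -1.4027]  P^-=[0.5369 0.0982 -0.0262; 0.0982 0.6174 -0.0766; -0.0262 -0.0766 0.4766]  S=[1.1246 -0.2251 -0.0561; -0.2251 0.9335 0.1720; -0.0561 0.1720 0.9613]  K=[0.4680 0.0896 -0.1301; 0.0907 0.6583 -0.0571; 0.0243 -0.1106 0.5039]  nu=[2.9731, -2.4964, -1.8604]  x^+=[0.6453, 0.7804, -1.9916]  P^+=[0.2828 0.0728 0.0249; 0.0728 0.2398 -0.0377; 0.0249 -0.0377 0.2398]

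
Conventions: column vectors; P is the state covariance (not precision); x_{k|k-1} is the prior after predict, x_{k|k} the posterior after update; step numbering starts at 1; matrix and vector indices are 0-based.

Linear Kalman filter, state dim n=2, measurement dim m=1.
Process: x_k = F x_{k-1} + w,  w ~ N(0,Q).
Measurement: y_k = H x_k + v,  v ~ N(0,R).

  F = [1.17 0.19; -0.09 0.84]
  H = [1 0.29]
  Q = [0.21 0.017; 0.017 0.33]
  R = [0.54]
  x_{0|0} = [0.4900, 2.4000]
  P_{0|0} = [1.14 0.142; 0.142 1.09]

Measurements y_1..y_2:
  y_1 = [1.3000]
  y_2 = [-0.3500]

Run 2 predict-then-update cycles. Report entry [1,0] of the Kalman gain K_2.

K[1,0] = 0.1885

step 1: x^-=[1.0293, 1.9719]  P^-=[1.8730 0.2081; 0.2081 1.0869]  S=[2.6251]  K=[0.7365; 0.1993]  nu=[-0.3012]  x^+=[0.8075, 1.9119]  P^+=[0.4491 -0.1773; -0.1773 0.9826]
step 2: x^-=[1.3080, 1.5333]  P^-=[0.7814 -0.0447; -0.0447 1.0538]  S=[1.3841]  K=[0.5552; 0.1885]  nu=[-2.1027]  x^+=[0.1406, 1.1370]  P^+=[0.3548 -0.1895; -0.1895 1.0046]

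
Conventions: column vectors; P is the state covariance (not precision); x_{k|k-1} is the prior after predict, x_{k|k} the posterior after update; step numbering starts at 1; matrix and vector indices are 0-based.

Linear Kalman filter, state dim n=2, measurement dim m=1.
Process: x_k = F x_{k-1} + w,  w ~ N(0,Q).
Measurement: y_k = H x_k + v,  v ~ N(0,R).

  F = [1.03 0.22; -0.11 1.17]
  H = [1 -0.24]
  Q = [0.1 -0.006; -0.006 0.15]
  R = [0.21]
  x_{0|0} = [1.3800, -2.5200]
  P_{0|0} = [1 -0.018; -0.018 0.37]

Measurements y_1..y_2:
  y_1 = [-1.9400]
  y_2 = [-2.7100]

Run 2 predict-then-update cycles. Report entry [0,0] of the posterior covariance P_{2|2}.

step 1: x^-=[0.8670, -3.1002]  P^-=[1.1707 -0.0453; -0.0453 0.6732]  S=[1.4412]  K=[0.8198; -0.1436]  nu=[-3.5510]  x^+=[-2.0443, -2.5904]  P^+=[0.2020 0.1243; 0.1243 0.6435]
step 2: x^-=[-2.6755, -2.8059]  P^-=[0.4018 0.2835; 0.2835 1.0014]  S=[0.5334]  K=[0.6257; 0.0810]  nu=[-0.7079]  x^+=[-3.1184, -2.8633]  P^+=[0.1930 0.2565; 0.2565 0.9979]

P_post[0,0] = 0.1930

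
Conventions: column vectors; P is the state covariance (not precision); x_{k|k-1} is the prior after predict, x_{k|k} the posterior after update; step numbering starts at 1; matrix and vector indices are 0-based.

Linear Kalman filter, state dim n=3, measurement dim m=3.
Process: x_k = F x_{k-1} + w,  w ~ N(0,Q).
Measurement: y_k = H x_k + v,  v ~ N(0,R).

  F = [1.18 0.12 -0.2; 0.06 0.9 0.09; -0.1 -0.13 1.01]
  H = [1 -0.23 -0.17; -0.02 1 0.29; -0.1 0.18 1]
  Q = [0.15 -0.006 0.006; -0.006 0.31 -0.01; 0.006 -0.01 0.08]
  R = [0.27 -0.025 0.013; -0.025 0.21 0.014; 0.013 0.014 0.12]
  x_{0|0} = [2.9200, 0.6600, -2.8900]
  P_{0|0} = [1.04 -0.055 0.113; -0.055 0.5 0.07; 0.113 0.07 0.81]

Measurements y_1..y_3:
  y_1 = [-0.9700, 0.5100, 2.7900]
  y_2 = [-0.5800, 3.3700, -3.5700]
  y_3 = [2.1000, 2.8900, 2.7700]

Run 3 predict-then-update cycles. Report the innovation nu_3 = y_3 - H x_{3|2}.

innov = [1.2204, 1.1679, 4.6409]

step 1: x^-=[4.1028, 0.5091, -3.2967]  P^-=[1.5654 0.0470 -0.1318; 0.0470 0.7319 0.0729; -0.1318 0.0729 0.8825]  S=[1.9285 -0.2768 -0.4674; -0.2768 1.0587 0.4831; -0.4674 0.4831 1.0928]  K=[0.8508 0.1905 0.0235; 0.0040 0.7857 -0.1626; 0.0489 -0.0791 0.8875]  nu=[-5.5161, 1.0390, 6.4053]  x^+=[-0.2415, 0.2614, 2.0363]  P^+=[0.2346 0.0128 0.0377; 0.0128 0.1740 -0.0385; 0.0377 -0.0385 0.1167]
step 2: x^-=[-0.6609, 0.4040, 2.0468]  P^-=[0.4715 0.0511 -0.0101; 0.0511 0.4483 -0.0550; -0.0101 -0.0550 0.2072]  S=[0.7469 -0.0864 -0.0735; -0.0864 0.6421 0.0930; -0.0735 0.0930 0.3268]  K=[0.6307 0.1522 -0.0485; 0.0099 0.6922 -0.1319; 0.0090 -0.0822 0.6322]  nu=[0.5218, 2.3592, -5.7557]  x^+=[0.3064, 2.8014, -1.7811]  P^+=[0.1722 0.0134 0.0193; 0.0134 0.1529 -0.0322; 0.0193 -0.0322 0.0826]
step 3: x^-=[1.0539, 2.3793, -2.1937]  P^-=[0.3915 0.0428 -0.0169; 0.0428 0.4316 -0.0506; -0.0169 -0.0506 0.1734]  S=[0.6715 -0.0907 -0.0688; -0.0907 0.6254 0.0859; -0.0688 0.0859 0.2949]  K=[0.5848 0.1423 -0.0689; 0.0086 0.6829 -0.1196; -0.0026 -0.0808 0.5857]  nu=[1.2204, 1.1679, 4.6409]  x^+=[1.6139, 2.6324, 0.4271]  P^+=[0.1590 0.0132 0.0149; 0.0132 0.1506 -0.0305; 0.0149 -0.0305 0.0761]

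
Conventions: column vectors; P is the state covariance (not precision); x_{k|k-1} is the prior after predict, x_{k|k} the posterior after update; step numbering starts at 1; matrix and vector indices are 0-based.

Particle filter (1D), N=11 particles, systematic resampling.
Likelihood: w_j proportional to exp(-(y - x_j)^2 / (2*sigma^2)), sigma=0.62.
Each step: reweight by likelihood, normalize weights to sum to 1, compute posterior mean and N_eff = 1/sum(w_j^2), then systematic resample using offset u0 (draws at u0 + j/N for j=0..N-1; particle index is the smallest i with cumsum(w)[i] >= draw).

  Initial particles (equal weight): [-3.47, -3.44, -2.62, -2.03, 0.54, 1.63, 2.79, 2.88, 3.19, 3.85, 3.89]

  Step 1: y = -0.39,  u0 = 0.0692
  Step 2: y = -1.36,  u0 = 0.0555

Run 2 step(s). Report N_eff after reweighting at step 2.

N_eff = 1.3508

step 1: w=[0.0000, 0.0000, 0.0043, 0.0837, 0.8983, 0.0137, 0.0000, 0.0000, 0.0000, 0.0000, 0.0000]  mean=0.3262  Neff=1.2283  idx=[3, 4, 4, 4, 4, 4, 4, 4, 4, 4, 4]
step 2: w=[0.8593, 0.0141, 0.0141, 0.0141, 0.0141, 0.0141, 0.0141, 0.0141, 0.0141, 0.0141, 0.0141]  mean=-1.6683  Neff=1.3508  idx=[0, 0, 0, 0, 0, 0, 0, 0, 0, 2, 8]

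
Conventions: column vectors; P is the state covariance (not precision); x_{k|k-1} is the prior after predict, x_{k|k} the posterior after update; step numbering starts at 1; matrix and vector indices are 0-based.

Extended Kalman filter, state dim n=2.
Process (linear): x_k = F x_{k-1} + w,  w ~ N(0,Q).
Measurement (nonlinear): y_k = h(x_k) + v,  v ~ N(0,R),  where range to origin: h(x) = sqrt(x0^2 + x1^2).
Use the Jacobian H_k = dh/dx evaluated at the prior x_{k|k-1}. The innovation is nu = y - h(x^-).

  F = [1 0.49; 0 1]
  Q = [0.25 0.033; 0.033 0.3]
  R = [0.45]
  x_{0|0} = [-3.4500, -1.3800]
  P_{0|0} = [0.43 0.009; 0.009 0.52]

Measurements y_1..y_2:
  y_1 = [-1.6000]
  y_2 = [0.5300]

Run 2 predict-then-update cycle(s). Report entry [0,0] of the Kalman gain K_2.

K[0,0] = 0.1564

step 1: x^-=[-4.1262, -1.3800]  P^-=[0.8137 0.2968; 0.2968 0.8200]  H_jac=[-0.9484 -0.3172]  S=[1.4429]  K=[-0.6001; -0.3753]  nu=[-5.9509]  x^+=[-0.5554, 0.8536]  P^+=[0.2941 -0.0282; -0.0282 0.6167]
step 2: x^-=[-0.1371, 0.8536]  P^-=[0.6646 0.3070; 0.3070 0.9167]  H_jac=[-0.1586 0.9873]  S=[1.2642]  K=[0.1564; 0.6774]  nu=[-0.3345]  x^+=[-0.1894, 0.6270]  P^+=[0.6337 0.1731; 0.1731 0.3366]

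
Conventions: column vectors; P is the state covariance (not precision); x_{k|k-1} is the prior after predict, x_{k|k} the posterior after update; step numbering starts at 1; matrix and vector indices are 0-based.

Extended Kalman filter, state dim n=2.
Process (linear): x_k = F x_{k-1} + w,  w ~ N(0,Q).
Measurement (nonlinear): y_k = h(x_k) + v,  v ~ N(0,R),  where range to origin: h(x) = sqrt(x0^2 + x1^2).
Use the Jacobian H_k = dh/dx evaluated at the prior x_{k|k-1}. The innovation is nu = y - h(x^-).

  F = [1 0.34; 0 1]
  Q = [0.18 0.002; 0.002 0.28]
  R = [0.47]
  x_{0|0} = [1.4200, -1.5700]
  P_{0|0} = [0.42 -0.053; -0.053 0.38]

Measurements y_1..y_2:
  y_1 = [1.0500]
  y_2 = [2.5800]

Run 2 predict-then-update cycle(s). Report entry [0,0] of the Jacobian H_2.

step 1: x^-=[0.8862, -1.5700]  P^-=[0.6079 0.0782; 0.0782 0.6600]  H_jac=[0.4916 -0.8708]  S=[1.0505]  K=[0.2196; -0.5106]  nu=[-0.7528]  x^+=[0.7209, -1.1856]  P^+=[0.5572 0.1960; 0.1960 0.3862]
step 2: x^-=[0.3177, -1.1856]  P^-=[0.9151 0.3293; 0.3293 0.6662]  H_jac=[0.2589 -0.9659]  S=[0.9882]  K=[-0.0821; -0.5649]  nu=[1.3525]  x^+=[0.2066, -1.9497]  P^+=[0.9085 0.2834; 0.2834 0.3508]

H_jac[0,0] = 0.2589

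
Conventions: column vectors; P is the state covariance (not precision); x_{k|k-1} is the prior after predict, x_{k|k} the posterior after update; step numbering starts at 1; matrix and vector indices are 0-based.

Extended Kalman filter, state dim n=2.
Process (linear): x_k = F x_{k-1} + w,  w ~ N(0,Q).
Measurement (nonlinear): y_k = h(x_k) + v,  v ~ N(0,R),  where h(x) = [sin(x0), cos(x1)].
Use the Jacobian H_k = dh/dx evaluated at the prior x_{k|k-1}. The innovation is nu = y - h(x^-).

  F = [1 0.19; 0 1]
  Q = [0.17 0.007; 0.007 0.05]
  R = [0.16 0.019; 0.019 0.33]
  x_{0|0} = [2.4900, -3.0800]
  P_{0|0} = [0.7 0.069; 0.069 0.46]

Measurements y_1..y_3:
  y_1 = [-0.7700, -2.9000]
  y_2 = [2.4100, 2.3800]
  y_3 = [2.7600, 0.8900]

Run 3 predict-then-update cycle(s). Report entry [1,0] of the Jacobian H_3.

H_jac[1,0] = 0.0000

step 1: x^-=[1.9048, -3.0800]  P^-=[0.9128 0.1634; 0.1634 0.5100]  H_jac=[-0.3278 0.0000; 0.0000 0.0616]  S=[0.2581 0.0157; 0.0157 0.3319]  K=[-1.1646 0.0854; -0.2139 0.1047]  nu=[-1.7147, -1.9019]  x^+=[3.7394, -2.9123]  P^+=[0.5635 0.0983; 0.0983 0.4953]
step 2: x^-=[3.1861, -2.9123]  P^-=[0.7887 0.1994; 0.1994 0.5453]  H_jac=[-0.9990 0.0000; 0.0000 0.2273]  S=[0.9471 -0.0263; -0.0263 0.3582]  K=[-0.8301 0.0656; -0.2012 0.3312]  nu=[2.4545, 3.3538]  x^+=[1.3688, -2.2952]  P^+=[0.1317 0.0259; 0.0259 0.4641]
step 3: x^-=[0.9328, -2.2952]  P^-=[0.3283 0.1211; 0.1211 0.5141]  H_jac=[0.5956 0.0000; 0.0000 0.7489]  S=[0.2765 0.0730; 0.0730 0.6184]  K=[0.6901 0.0652; 0.0995 0.6109]  nu=[1.9567, 1.5527]  x^+=[2.3842, -1.1518]  P^+=[0.1875 0.0462; 0.0462 0.2717]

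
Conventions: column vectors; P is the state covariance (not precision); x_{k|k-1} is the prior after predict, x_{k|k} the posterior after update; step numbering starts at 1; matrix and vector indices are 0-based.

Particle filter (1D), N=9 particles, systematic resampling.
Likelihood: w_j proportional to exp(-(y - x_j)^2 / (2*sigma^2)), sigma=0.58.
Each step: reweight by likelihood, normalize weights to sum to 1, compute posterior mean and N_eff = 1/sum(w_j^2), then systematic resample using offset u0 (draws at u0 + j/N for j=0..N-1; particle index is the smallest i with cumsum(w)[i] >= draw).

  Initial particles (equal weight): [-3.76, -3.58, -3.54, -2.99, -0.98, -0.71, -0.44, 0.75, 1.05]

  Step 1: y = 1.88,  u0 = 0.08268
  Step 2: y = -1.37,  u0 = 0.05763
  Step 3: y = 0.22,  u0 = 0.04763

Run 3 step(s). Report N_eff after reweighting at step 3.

N_eff = 8.4600

step 1: w=[0.0000, 0.0000, 0.0000, 0.0000, 0.0000, 0.0001, 0.0007, 0.2942, 0.7050]  mean=0.9606  Neff=1.7134  idx=[7, 7, 8, 8, 8, 8, 8, 8, 8]
step 2: w=[0.3419, 0.3419, 0.0452, 0.0452, 0.0452, 0.0452, 0.0452, 0.0452, 0.0452]  mean=0.8448  Neff=4.0304  idx=[0, 0, 0, 1, 1, 1, 2, 5, 7]
step 3: w=[0.1310, 0.1310, 0.1310, 0.1310, 0.1310, 0.1310, 0.0714, 0.0714, 0.0714]  mean=0.8143  Neff=8.4600  idx=[0, 1, 2, 2, 3, 4, 5, 6, 8]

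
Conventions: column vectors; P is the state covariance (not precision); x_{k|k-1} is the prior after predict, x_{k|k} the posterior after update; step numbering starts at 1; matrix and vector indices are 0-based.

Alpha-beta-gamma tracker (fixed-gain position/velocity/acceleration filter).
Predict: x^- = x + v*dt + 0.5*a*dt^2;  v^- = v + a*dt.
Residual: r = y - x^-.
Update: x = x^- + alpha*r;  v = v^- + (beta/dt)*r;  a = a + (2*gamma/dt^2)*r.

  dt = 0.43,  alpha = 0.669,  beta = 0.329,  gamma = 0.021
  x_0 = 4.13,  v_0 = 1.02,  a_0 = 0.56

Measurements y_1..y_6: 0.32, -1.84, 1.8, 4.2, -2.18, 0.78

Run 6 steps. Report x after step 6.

step 1: x_pred=4.6204  r=-4.3004  x^+=1.7434  v^+=-2.0295  a^+=-0.4168
step 2: x_pred=0.8322  r=-2.6722  x^+=-0.9555  v^+=-4.2533  a^+=-1.0238
step 3: x_pred=-2.8791  r=4.6791  x^+=0.2512  v^+=-1.1135  a^+=0.0390
step 4: x_pred=-0.2240  r=4.4240  x^+=2.7357  v^+=2.2881  a^+=1.0439
step 5: x_pred=3.8161  r=-5.9961  x^+=-0.1953  v^+=-1.8507  a^+=-0.3181
step 6: x_pred=-1.0205  r=1.8005  x^+=0.1840  v^+=-0.6099  a^+=0.0909

x_post = 0.1840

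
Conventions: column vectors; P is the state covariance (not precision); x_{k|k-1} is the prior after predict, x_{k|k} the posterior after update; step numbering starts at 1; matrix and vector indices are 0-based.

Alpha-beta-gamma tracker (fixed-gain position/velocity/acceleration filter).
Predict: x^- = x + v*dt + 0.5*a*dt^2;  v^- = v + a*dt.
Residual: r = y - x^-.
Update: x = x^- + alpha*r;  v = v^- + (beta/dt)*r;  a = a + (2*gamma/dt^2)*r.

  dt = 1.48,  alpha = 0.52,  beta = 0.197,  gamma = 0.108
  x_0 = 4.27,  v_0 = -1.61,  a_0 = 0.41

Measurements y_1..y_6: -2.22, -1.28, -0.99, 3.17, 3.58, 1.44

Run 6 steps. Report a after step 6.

step 1: x_pred=2.3362  r=-4.5562  x^+=-0.0330  v^+=-1.6097  a^+=-0.0393
step 2: x_pred=-2.4584  r=1.1784  x^+=-1.8456  v^+=-1.5110  a^+=0.0769
step 3: x_pred=-3.9977  r=3.0077  x^+=-2.4337  v^+=-0.9968  a^+=0.3735
step 4: x_pred=-3.4999  r=6.6699  x^+=-0.0316  v^+=0.4438  a^+=1.0312
step 5: x_pred=1.7546  r=1.8254  x^+=2.7038  v^+=2.2130  a^+=1.2112
step 6: x_pred=7.3055  r=-5.8655  x^+=4.2555  v^+=3.2248  a^+=0.6328

a_post = 0.6328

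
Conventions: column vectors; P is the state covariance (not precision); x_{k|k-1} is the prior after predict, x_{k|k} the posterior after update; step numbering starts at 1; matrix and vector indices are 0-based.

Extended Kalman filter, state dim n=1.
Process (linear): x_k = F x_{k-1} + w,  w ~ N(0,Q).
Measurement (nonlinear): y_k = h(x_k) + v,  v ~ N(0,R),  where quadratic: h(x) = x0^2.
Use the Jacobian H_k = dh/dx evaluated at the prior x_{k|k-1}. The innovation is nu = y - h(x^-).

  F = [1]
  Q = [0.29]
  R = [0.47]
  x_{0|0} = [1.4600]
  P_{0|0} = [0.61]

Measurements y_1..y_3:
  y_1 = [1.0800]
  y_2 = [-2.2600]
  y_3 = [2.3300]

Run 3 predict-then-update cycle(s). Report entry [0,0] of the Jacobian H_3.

H_jac[0,0] = -0.2220

step 1: x^-=[1.4600]  P^-=[0.9000]  H_jac=[2.9200]  S=[8.1438]  K=[0.3227]  nu=[-1.0516]  x^+=[1.1206]  P^+=[0.0519]
step 2: x^-=[1.1206]  P^-=[0.3419]  H_jac=[2.2413]  S=[2.1877]  K=[0.3503]  nu=[-3.5159]  x^+=[-0.1110]  P^+=[0.0735]
step 3: x^-=[-0.1110]  P^-=[0.3635]  H_jac=[-0.2220]  S=[0.4879]  K=[-0.1654]  nu=[2.3177]  x^+=[-0.4943]  P^+=[0.3501]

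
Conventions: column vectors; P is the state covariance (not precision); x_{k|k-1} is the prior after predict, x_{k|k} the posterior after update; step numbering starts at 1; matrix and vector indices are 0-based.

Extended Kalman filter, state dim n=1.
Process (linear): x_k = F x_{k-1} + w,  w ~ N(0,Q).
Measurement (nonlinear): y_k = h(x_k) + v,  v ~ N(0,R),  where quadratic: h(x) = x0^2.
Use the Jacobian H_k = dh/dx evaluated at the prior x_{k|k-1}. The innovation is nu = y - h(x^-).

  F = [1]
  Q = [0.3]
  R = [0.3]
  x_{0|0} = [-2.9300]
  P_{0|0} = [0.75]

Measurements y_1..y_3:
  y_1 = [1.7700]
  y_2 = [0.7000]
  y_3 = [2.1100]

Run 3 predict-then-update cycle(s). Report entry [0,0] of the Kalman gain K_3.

K[0,0] = -0.3731

step 1: x^-=[-2.9300]  P^-=[1.0500]  H_jac=[-5.8600]  S=[36.3566]  K=[-0.1692]  nu=[-6.8149]  x^+=[-1.7766]  P^+=[0.0087]
step 2: x^-=[-1.7766]  P^-=[0.3087]  H_jac=[-3.5533]  S=[4.1971]  K=[-0.2613]  nu=[-2.4565]  x^+=[-1.1347]  P^+=[0.0221]
step 3: x^-=[-1.1347]  P^-=[0.3221]  H_jac=[-2.2695]  S=[1.9588]  K=[-0.3731]  nu=[0.8224]  x^+=[-1.4416]  P^+=[0.0493]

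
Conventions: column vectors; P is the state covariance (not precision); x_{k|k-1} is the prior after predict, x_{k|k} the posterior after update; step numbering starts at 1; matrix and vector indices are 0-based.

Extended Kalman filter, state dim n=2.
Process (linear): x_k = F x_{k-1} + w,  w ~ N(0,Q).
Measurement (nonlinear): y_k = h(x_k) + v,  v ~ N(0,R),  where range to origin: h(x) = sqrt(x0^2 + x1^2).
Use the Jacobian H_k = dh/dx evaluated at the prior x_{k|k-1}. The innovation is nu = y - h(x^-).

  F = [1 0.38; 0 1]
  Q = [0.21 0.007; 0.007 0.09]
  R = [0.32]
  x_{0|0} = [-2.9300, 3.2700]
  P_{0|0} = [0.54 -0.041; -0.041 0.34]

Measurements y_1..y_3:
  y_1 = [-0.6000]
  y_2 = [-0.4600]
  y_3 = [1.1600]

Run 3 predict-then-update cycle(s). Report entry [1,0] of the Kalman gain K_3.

step 1: x^-=[-1.6874, 3.2700]  P^-=[0.7679 0.0952; 0.0952 0.4300]  H_jac=[-0.4586 0.8887]  S=[0.7435]  K=[-0.3599; 0.4553]  nu=[-4.2797]  x^+=[-0.1473, 1.3217]  P^+=[0.6717 0.2170; 0.2170 0.2759]
step 2: x^-=[0.3550, 1.3217]  P^-=[1.0864 0.3289; 0.3289 0.3659]  H_jac=[0.2594 0.9658]  S=[0.8991]  K=[0.6666; 0.4879]  nu=[-1.8285]  x^+=[-0.8640, 0.4295]  P^+=[0.6869 0.0364; 0.0364 0.1519]
step 3: x^-=[-0.7007, 0.4295]  P^-=[0.9465 0.1011; 0.1011 0.2419]  H_jac=[-0.8526 0.5226]  S=[0.9839]  K=[-0.7664; 0.0409]  nu=[0.3381]  x^+=[-0.9598, 0.4434]  P^+=[0.3685 0.1319; 0.1319 0.2402]

K[1,0] = 0.0409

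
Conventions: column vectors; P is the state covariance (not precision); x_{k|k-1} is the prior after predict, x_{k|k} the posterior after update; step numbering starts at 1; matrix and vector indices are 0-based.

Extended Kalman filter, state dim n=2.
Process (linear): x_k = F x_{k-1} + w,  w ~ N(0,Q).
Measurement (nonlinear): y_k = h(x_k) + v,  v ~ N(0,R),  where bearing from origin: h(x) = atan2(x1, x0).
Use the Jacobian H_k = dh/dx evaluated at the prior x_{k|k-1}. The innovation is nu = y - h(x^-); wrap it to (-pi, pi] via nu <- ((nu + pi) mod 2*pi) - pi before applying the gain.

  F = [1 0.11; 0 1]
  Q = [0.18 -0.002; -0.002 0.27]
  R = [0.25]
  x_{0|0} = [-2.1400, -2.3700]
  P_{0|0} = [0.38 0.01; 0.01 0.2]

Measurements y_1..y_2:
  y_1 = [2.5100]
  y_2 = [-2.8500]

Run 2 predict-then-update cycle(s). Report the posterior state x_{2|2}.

step 1: x^-=[-2.4007, -2.3700]  P^-=[0.5646 0.0300; 0.0300 0.4700]  H_jac=[0.2083 -0.2110]  S=[0.2928]  K=[0.3800; -0.3173]  nu=[-1.4106]  x^+=[-2.9367, -1.9224]  P^+=[0.5223 0.0653; 0.0653 0.4405]
step 2: x^-=[-3.1482, -1.9224]  P^-=[0.7220 0.1118; 0.1118 0.7105]  H_jac=[0.1413 -0.2314]  S=[0.2951]  K=[0.2580; -0.5035]  nu=[-0.2566]  x^+=[-3.2144, -1.7932]  P^+=[0.7024 0.1501; 0.1501 0.6357]

x_post = [-3.2144, -1.7932]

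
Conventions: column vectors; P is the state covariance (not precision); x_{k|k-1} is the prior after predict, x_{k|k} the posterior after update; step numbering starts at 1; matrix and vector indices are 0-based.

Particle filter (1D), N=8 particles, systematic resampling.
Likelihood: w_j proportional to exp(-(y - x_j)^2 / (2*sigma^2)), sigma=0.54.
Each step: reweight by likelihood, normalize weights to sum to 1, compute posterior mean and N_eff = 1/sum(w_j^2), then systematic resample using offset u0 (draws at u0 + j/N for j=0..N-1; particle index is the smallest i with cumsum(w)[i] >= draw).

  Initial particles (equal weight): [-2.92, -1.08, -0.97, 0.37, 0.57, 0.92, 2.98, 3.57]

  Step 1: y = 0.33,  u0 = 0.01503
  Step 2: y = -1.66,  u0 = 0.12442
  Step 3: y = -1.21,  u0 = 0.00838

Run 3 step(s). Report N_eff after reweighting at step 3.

step 1: w=[0.0000, 0.0130, 0.0217, 0.3923, 0.3564, 0.2166, 0.0000, 0.0000]  mean=0.5125  Neff=3.0443  idx=[2, 3, 3, 3, 4, 4, 4, 5]
step 2: w=[0.9929, 0.0019, 0.0019, 0.0019, 0.0004, 0.0004, 0.0004, 0.0000]  mean=-0.9602  Neff=1.0144  idx=[0, 0, 0, 0, 0, 0, 0, 5]
step 3: w=[0.1428, 0.1428, 0.1428, 0.1428, 0.1428, 0.1428, 0.1428, 0.0007]  mean=-0.9689  Neff=7.0096  idx=[0, 0, 1, 2, 3, 4, 5, 6]

N_eff = 7.0096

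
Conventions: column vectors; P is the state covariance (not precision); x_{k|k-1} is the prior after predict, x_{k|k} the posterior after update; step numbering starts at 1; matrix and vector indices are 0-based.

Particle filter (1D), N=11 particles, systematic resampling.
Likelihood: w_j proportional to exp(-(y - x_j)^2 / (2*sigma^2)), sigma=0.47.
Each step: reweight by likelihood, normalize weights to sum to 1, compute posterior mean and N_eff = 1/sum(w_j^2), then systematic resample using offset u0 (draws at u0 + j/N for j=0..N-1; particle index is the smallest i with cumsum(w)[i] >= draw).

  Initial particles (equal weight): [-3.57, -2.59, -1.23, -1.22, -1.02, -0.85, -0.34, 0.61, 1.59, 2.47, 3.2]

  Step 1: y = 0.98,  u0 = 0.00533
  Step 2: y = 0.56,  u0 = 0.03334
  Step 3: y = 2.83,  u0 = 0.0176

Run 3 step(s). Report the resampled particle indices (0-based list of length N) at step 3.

resampled_idx = [0, 1, 2, 3, 4, 5, 6, 7, 8, 9, 10]

step 1: w=[0.0000, 0.0000, 0.0000, 0.0000, 0.0001, 0.0004, 0.0163, 0.6160, 0.3617, 0.0055, 0.0000]  mean=0.9585  Neff=1.9588  idx=[6, 7, 7, 7, 7, 7, 7, 8, 8, 8, 8]
step 2: w=[0.0246, 0.1533, 0.1533, 0.1533, 0.1533, 0.1533, 0.1533, 0.0140, 0.0140, 0.0140, 0.0140]  mean=0.6413  Neff=7.0273  idx=[1, 1, 2, 2, 3, 4, 4, 5, 5, 6, 6]
step 3: w=[0.0909, 0.0909, 0.0909, 0.0909, 0.0909, 0.0909, 0.0909, 0.0909, 0.0909, 0.0909, 0.0909]  mean=0.6100  Neff=11.0000  idx=[0, 1, 2, 3, 4, 5, 6, 7, 8, 9, 10]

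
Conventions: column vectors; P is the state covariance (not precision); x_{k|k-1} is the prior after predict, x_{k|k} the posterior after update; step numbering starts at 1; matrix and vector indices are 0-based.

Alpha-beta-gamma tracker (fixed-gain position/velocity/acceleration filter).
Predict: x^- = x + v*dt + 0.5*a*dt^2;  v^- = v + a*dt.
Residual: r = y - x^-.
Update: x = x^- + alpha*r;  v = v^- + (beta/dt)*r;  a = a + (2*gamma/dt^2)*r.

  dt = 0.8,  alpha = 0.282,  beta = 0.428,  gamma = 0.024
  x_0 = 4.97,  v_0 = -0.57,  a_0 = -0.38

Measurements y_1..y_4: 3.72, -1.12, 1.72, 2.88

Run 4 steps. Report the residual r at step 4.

resid = 5.7656

step 1: x_pred=4.3924  r=-0.6724  x^+=4.2028  v^+=-1.2337  a^+=-0.4304
step 2: x_pred=3.0781  r=-4.1981  x^+=1.8942  v^+=-3.8240  a^+=-0.7453
step 3: x_pred=-1.4035  r=3.1235  x^+=-0.5227  v^+=-2.7492  a^+=-0.5110
step 4: x_pred=-2.8856  r=5.7656  x^+=-1.2597  v^+=-0.0734  a^+=-0.0786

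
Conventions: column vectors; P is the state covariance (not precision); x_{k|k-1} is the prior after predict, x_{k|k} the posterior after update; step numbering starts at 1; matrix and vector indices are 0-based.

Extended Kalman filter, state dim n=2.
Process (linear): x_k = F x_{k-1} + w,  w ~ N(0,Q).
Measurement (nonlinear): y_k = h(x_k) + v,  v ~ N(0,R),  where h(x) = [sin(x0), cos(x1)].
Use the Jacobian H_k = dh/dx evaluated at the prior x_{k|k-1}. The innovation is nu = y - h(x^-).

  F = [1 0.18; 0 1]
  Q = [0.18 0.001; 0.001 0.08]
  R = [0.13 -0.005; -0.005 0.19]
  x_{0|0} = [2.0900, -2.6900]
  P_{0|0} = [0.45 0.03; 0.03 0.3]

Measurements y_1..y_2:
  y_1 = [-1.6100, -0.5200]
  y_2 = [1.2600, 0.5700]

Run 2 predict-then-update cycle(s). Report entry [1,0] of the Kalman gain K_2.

step 1: x^-=[1.6058, -2.6900]  P^-=[0.6505 0.0850; 0.0850 0.3800]  H_jac=[-0.0350 0.0000; 0.0000 0.4364]  S=[0.1308 -0.0063; -0.0063 0.2624]  K=[-0.1674 0.1374; 0.0077 0.6322]  nu=[-2.6094, 0.3798]  x^+=[2.0949, -2.4700]  P^+=[0.6416 0.0617; 0.0617 0.2752]
step 2: x^-=[1.6503, -2.4700]  P^-=[0.8527 0.1123; 0.1123 0.3552]  H_jac=[-0.0794 0.0000; 0.0000 0.6222]  S=[0.1354 -0.0105; -0.0105 0.3275]  K=[-0.4848 0.1977; -0.0133 0.6744]  nu=[0.2632, 1.3528]  x^+=[1.7901, -1.5612]  P^+=[0.8061 0.0643; 0.0643 0.2060]

K[1,0] = -0.0133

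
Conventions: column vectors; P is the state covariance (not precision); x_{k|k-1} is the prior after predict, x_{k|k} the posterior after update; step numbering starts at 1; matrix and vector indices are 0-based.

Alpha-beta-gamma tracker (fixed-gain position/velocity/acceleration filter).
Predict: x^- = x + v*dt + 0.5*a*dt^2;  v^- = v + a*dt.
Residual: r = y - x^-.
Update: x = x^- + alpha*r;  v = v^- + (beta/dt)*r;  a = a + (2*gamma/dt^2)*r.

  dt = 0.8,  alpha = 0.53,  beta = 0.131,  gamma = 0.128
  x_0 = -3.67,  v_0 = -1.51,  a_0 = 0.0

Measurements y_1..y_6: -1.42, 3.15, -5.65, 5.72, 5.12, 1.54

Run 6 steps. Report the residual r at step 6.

resid = -10.4270

step 1: x_pred=-4.8780  r=3.4580  x^+=-3.0453  v^+=-0.9438  a^+=1.3832
step 2: x_pred=-3.3576  r=6.5076  x^+=0.0914  v^+=1.2284  a^+=3.9863
step 3: x_pred=2.3498  r=-7.9998  x^+=-1.8901  v^+=3.1075  a^+=0.7864
step 4: x_pred=0.8475  r=4.8725  x^+=3.4299  v^+=4.5344  a^+=2.7354
step 5: x_pred=7.9328  r=-2.8128  x^+=6.4420  v^+=6.2621  a^+=1.6102
step 6: x_pred=11.9670  r=-10.4270  x^+=6.4407  v^+=5.8429  a^+=-2.5606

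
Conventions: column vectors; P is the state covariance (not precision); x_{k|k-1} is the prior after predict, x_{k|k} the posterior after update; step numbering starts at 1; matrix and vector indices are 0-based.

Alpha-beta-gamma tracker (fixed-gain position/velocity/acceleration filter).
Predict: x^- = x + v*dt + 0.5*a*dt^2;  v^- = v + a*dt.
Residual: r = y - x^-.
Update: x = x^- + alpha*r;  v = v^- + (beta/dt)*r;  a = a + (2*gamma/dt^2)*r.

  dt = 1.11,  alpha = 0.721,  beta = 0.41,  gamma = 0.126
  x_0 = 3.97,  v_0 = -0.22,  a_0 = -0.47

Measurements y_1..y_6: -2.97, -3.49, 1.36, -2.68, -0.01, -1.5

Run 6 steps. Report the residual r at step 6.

step 1: x_pred=3.4363  r=-6.4063  x^+=-1.1827  v^+=-3.1080  a^+=-1.7803
step 2: x_pred=-5.7292  r=2.2392  x^+=-4.1147  v^+=-4.2570  a^+=-1.3223
step 3: x_pred=-9.6546  r=11.0146  x^+=-1.7131  v^+=-1.6562  a^+=0.9305
step 4: x_pred=-2.9782  r=0.2982  x^+=-2.7632  v^+=-0.5132  a^+=0.9915
step 5: x_pred=-2.7220  r=2.7120  x^+=-0.7667  v^+=1.5891  a^+=1.5462
step 6: x_pred=1.9498  r=-3.4498  x^+=-0.5375  v^+=2.0312  a^+=0.8406

resid = -3.4498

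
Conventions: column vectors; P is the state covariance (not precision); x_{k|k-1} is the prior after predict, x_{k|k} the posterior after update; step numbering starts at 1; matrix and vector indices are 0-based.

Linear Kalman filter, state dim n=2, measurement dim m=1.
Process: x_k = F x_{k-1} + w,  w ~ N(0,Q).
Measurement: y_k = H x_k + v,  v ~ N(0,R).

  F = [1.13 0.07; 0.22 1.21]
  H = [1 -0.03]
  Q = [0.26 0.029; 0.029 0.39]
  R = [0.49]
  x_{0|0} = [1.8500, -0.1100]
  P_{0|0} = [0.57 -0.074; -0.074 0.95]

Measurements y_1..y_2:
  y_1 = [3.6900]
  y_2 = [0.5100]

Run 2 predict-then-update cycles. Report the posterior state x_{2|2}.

step 1: x^-=[2.0828, 0.2739]  P^-=[0.9808 0.1488; 0.1488 1.7691]  S=[1.4634]  K=[0.6671; 0.0654]  nu=[1.6154]  x^+=[3.1605, 0.3796]  P^+=[0.3294 0.0850; 0.0850 1.7628]
step 2: x^-=[3.5979, 1.1547]  P^-=[0.7027 0.3777; 0.3777 3.0321]  S=[1.1728]  K=[0.5895; 0.2445]  nu=[-3.0533]  x^+=[1.7979, 0.4082]  P^+=[0.2951 0.2086; 0.2086 2.9620]

x_post = [1.7979, 0.4082]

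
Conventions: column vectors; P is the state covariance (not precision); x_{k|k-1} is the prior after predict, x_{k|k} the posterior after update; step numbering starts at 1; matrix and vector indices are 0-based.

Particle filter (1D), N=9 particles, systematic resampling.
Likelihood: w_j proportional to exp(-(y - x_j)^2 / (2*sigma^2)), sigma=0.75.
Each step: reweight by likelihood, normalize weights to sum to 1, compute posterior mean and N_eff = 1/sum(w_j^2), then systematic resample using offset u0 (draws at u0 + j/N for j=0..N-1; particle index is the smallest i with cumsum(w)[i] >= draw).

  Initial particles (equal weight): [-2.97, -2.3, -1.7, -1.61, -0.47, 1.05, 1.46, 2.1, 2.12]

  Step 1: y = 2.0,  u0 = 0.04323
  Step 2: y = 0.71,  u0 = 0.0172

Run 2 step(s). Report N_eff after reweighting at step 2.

step 1: w=[0.0000, 0.0000, 0.0000, 0.0000, 0.0014, 0.1400, 0.2409, 0.3095, 0.3082]  mean=1.8014  Neff=3.7254  idx=[5, 6, 6, 6, 7, 7, 8, 8, 8]
step 2: w=[0.2511, 0.1688, 0.1688, 0.1688, 0.0500, 0.0500, 0.0475, 0.0475, 0.0475]  mean=1.5151  Neff=6.2385  idx=[0, 0, 0, 1, 2, 2, 3, 4, 7]

N_eff = 6.2385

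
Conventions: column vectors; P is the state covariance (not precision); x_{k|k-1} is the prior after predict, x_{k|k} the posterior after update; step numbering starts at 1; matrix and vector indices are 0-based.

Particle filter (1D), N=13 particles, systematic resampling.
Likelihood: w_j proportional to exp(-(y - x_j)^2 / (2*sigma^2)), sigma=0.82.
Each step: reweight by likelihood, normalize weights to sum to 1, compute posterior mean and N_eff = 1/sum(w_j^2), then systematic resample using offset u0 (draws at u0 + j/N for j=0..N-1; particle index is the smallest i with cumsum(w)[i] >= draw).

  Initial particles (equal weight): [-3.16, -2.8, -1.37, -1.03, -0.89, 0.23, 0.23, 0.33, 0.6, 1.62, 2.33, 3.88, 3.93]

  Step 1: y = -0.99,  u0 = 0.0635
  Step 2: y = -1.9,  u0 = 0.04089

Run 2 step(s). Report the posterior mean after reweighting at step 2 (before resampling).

post_mean = -1.1177

step 1: w=[0.0074, 0.0213, 0.2190, 0.2435, 0.2420, 0.0806, 0.0806, 0.0667, 0.0372, 0.0015, 0.0001, 0.0000, 0.0000]  mean=-0.7651  Neff=5.4001  idx=[2, 2, 2, 3, 3, 3, 4, 4, 4, 5, 6, 7, 8]
step 2: w=[0.1436, 0.1436, 0.1436, 0.1008, 0.1008, 0.1008, 0.0829, 0.0829, 0.0829, 0.0061, 0.0061, 0.0044, 0.0017]  mean=-1.1177  Neff=8.8466  idx=[0, 0, 1, 1, 2, 2, 3, 4, 5, 6, 6, 7, 8]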